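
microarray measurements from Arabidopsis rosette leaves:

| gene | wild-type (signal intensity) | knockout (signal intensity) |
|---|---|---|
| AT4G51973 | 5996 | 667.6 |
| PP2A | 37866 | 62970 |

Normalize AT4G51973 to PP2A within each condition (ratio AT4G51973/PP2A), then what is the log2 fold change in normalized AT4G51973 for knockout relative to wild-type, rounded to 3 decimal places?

AT4G51973/PP2A (wild-type) = 5996 / 37866 = 0.15835
AT4G51973/PP2A (knockout) = 667.6 / 62970 = 0.010602
Fold change = 0.010602 / 0.15835 = 0.0670
log2(0.0670) = -3.9007

-3.901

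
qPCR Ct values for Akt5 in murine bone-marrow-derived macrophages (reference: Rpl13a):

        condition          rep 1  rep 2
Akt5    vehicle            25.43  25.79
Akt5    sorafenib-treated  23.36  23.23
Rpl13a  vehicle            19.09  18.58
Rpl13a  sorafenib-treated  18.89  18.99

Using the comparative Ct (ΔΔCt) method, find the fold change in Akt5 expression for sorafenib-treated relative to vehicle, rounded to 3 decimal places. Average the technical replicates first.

5.352

Mean Ct: Akt5 vehicle 25.610; Akt5 sorafenib-treated 23.295; Rpl13a vehicle 18.835; Rpl13a sorafenib-treated 18.940
ΔCt(vehicle) = 25.610 − 18.835 = 6.775
ΔCt(sorafenib-treated) = 23.295 − 18.940 = 4.355
ΔΔCt = 4.355 − 6.775 = -2.420
Fold change = 2^(−(-2.420)) = 2^2.420 = 5.3517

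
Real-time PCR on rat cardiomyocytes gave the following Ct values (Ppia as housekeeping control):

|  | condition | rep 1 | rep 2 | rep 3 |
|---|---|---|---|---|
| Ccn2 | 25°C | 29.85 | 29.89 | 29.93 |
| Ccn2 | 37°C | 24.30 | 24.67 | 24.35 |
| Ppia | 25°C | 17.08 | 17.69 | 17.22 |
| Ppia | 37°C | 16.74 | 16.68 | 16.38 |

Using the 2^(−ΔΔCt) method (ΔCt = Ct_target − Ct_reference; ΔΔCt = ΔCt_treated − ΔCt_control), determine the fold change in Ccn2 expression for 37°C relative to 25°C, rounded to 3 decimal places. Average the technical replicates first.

Mean Ct: Ccn2 25°C 29.890; Ccn2 37°C 24.440; Ppia 25°C 17.330; Ppia 37°C 16.600
ΔCt(25°C) = 29.890 − 17.330 = 12.560
ΔCt(37°C) = 24.440 − 16.600 = 7.840
ΔΔCt = 7.840 − 12.560 = -4.720
Fold change = 2^(−(-4.720)) = 2^4.720 = 26.3549

26.355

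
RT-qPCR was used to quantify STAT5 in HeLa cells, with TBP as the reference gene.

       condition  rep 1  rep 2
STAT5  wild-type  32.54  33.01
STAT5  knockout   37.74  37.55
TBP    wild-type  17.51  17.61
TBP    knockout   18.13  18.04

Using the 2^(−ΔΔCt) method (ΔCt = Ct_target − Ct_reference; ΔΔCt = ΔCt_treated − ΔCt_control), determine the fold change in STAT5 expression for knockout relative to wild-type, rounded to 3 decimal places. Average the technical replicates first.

0.049

Mean Ct: STAT5 wild-type 32.775; STAT5 knockout 37.645; TBP wild-type 17.560; TBP knockout 18.085
ΔCt(wild-type) = 32.775 − 17.560 = 15.215
ΔCt(knockout) = 37.645 − 18.085 = 19.560
ΔΔCt = 19.560 − 15.215 = 4.345
Fold change = 2^(−4.345) = 0.0492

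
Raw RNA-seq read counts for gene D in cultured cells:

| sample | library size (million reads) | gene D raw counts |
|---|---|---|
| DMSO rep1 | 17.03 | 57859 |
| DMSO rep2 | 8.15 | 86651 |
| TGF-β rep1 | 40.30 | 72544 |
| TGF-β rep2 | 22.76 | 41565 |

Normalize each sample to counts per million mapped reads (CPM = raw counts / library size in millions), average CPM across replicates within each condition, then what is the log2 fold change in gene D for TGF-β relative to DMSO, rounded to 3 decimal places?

-1.952

CPM(DMSO rep1) = 57859 / 17.03 = 3397.4750
CPM(DMSO rep2) = 86651 / 8.15 = 10632.0245
CPM(TGF-β rep1) = 72544 / 40.30 = 1800.0993
CPM(TGF-β rep2) = 41565 / 22.76 = 1826.2302
mean CPM(DMSO) = 7014.7498; mean CPM(TGF-β) = 1813.1647
Fold change = 1813.1647 / 7014.7498 = 0.25848
log2(0.25848) = -1.9519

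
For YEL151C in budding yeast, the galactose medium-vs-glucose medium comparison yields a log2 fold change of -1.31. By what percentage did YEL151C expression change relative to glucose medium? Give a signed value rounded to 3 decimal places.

Fold change = 2^(-1.31) = 0.4033
Percent change = (FC − 1) × 100% = (0.4033 − 1) × 100 = -59.668%

-59.668%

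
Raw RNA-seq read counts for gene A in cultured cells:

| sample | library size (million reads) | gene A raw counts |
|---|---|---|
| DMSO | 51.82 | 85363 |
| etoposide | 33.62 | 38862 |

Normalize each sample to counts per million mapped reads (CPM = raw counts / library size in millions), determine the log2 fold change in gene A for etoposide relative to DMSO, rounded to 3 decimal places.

CPM(DMSO) = 85363 / 51.82 = 1647.2983
CPM(etoposide) = 38862 / 33.62 = 1155.9191
Fold change = 1155.9191 / 1647.2983 = 0.70171
log2(0.70171) = -0.5111

-0.511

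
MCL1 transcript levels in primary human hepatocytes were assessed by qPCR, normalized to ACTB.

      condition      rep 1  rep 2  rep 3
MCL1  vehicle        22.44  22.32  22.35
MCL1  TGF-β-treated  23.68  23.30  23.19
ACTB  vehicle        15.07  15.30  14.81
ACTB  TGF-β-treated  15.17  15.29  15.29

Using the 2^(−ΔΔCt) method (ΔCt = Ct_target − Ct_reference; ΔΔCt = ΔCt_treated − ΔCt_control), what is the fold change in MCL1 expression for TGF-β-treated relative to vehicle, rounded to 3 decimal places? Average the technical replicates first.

0.563

Mean Ct: MCL1 vehicle 22.370; MCL1 TGF-β-treated 23.390; ACTB vehicle 15.060; ACTB TGF-β-treated 15.250
ΔCt(vehicle) = 22.370 − 15.060 = 7.310
ΔCt(TGF-β-treated) = 23.390 − 15.250 = 8.140
ΔΔCt = 8.140 − 7.310 = 0.830
Fold change = 2^(−0.830) = 0.5625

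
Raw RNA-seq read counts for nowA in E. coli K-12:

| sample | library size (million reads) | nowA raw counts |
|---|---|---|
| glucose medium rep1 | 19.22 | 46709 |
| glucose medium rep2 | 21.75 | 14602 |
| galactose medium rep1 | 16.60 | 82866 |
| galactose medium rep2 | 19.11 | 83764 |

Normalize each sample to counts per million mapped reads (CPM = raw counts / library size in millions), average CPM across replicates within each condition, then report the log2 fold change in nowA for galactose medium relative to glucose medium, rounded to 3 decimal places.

1.596

CPM(glucose medium rep1) = 46709 / 19.22 = 2430.2289
CPM(glucose medium rep2) = 14602 / 21.75 = 671.3563
CPM(galactose medium rep1) = 82866 / 16.60 = 4991.9277
CPM(galactose medium rep2) = 83764 / 19.11 = 4383.2548
mean CPM(glucose medium) = 1550.7926; mean CPM(galactose medium) = 4687.5913
Fold change = 4687.5913 / 1550.7926 = 3.02271
log2(3.02271) = 1.5958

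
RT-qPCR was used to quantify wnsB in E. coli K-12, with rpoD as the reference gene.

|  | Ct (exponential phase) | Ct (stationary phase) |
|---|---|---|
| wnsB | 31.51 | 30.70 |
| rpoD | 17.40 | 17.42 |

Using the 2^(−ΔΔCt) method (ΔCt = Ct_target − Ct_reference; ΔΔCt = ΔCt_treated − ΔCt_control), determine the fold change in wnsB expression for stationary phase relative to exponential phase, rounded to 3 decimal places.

ΔCt(exponential phase) = 31.510 − 17.400 = 14.110
ΔCt(stationary phase) = 30.700 − 17.420 = 13.280
ΔΔCt = 13.280 − 14.110 = -0.830
Fold change = 2^(−(-0.830)) = 2^0.830 = 1.7777

1.778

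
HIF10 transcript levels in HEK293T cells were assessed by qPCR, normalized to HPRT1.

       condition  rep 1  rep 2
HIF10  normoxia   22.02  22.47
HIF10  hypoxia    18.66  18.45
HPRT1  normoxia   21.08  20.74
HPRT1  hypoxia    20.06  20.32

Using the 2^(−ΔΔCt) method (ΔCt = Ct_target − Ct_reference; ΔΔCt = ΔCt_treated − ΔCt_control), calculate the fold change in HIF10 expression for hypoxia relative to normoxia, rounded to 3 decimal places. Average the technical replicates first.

7.835

Mean Ct: HIF10 normoxia 22.245; HIF10 hypoxia 18.555; HPRT1 normoxia 20.910; HPRT1 hypoxia 20.190
ΔCt(normoxia) = 22.245 − 20.910 = 1.335
ΔCt(hypoxia) = 18.555 − 20.190 = -1.635
ΔΔCt = -1.635 − 1.335 = -2.970
Fold change = 2^(−(-2.970)) = 2^2.970 = 7.8354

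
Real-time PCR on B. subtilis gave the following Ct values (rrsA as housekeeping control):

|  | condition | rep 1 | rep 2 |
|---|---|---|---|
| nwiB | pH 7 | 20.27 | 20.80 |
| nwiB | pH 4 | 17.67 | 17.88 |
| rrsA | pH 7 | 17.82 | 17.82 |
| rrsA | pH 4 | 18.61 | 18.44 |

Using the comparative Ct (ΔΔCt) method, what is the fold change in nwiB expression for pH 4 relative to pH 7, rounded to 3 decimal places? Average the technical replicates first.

11.043

Mean Ct: nwiB pH 7 20.535; nwiB pH 4 17.775; rrsA pH 7 17.820; rrsA pH 4 18.525
ΔCt(pH 7) = 20.535 − 17.820 = 2.715
ΔCt(pH 4) = 17.775 − 18.525 = -0.750
ΔΔCt = -0.750 − 2.715 = -3.465
Fold change = 2^(−(-3.465)) = 2^3.465 = 11.0425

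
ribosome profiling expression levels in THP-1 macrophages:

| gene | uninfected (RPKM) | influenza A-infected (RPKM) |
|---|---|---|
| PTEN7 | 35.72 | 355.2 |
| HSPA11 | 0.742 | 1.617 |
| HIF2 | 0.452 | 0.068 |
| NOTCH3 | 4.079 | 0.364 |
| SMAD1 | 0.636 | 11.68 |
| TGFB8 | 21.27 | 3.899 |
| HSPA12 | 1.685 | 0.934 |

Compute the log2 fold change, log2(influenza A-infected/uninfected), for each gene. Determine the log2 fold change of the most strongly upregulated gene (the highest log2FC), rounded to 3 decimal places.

4.199

log2(355.2/35.72) = 3.314  (PTEN7)
log2(1.617/0.742) = 1.124  (HSPA11)
log2(0.068/0.452) = -2.733  (HIF2)
log2(0.364/4.079) = -3.486  (NOTCH3)
log2(11.68/0.636) = 4.199  (SMAD1)
log2(3.899/21.27) = -2.448  (TGFB8)
log2(0.934/1.685) = -0.851  (HSPA12)
SMAD1 is most strongly upregulated.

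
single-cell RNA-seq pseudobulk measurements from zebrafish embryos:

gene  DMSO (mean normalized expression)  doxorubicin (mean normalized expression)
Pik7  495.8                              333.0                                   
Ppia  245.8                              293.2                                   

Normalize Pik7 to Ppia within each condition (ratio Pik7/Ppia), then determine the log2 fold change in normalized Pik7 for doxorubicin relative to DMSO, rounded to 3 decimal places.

-0.829

Pik7/Ppia (DMSO) = 495.8 / 245.8 = 2.0171
Pik7/Ppia (doxorubicin) = 333.0 / 293.2 = 1.1357
Fold change = 1.1357 / 2.0171 = 0.5631
log2(0.5631) = -0.8286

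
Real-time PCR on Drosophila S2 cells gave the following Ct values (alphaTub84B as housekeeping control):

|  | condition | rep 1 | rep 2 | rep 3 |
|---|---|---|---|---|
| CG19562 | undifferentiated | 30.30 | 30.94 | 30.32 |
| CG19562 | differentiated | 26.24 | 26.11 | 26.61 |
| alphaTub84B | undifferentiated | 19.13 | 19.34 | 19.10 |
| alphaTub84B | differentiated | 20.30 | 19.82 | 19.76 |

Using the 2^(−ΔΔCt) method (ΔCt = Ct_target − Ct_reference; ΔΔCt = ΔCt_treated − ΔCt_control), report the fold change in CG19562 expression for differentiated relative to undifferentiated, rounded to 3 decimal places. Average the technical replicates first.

31.341

Mean Ct: CG19562 undifferentiated 30.520; CG19562 differentiated 26.320; alphaTub84B undifferentiated 19.190; alphaTub84B differentiated 19.960
ΔCt(undifferentiated) = 30.520 − 19.190 = 11.330
ΔCt(differentiated) = 26.320 − 19.960 = 6.360
ΔΔCt = 6.360 − 11.330 = -4.970
Fold change = 2^(−(-4.970)) = 2^4.970 = 31.3414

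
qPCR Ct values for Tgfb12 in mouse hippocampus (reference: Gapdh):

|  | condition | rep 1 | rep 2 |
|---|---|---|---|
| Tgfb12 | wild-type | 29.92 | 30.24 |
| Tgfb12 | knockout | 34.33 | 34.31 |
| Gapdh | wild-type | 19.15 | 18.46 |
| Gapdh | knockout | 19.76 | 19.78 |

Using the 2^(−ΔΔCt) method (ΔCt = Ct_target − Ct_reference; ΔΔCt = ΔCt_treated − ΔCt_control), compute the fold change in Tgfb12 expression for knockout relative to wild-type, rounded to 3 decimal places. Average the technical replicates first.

0.103

Mean Ct: Tgfb12 wild-type 30.080; Tgfb12 knockout 34.320; Gapdh wild-type 18.805; Gapdh knockout 19.770
ΔCt(wild-type) = 30.080 − 18.805 = 11.275
ΔCt(knockout) = 34.320 − 19.770 = 14.550
ΔΔCt = 14.550 − 11.275 = 3.275
Fold change = 2^(−3.275) = 0.1033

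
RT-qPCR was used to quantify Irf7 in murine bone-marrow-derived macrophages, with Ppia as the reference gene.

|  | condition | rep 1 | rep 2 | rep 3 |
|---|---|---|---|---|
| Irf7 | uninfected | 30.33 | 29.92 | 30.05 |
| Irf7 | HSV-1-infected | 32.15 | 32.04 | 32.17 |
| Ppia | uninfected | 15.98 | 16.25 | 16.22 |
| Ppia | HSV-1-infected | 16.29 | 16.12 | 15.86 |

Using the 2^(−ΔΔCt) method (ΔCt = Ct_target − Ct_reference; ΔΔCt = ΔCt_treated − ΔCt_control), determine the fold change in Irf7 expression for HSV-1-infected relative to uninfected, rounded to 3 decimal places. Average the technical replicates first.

Mean Ct: Irf7 uninfected 30.100; Irf7 HSV-1-infected 32.120; Ppia uninfected 16.150; Ppia HSV-1-infected 16.090
ΔCt(uninfected) = 30.100 − 16.150 = 13.950
ΔCt(HSV-1-infected) = 32.120 − 16.090 = 16.030
ΔΔCt = 16.030 − 13.950 = 2.080
Fold change = 2^(−2.080) = 0.2365

0.237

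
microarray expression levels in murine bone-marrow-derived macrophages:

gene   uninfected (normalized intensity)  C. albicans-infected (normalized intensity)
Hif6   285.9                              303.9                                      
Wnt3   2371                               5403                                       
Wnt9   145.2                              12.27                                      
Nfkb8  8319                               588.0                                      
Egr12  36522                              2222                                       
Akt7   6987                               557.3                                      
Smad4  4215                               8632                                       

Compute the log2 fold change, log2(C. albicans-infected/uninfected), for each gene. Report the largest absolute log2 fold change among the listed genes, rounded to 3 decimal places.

4.039

log2(303.9/285.9) = 0.088  (Hif6)
log2(5403/2371) = 1.188  (Wnt3)
log2(12.27/145.2) = -3.565  (Wnt9)
log2(588.0/8319) = -3.823  (Nfkb8)
log2(2222/36522) = -4.039  (Egr12)
log2(557.3/6987) = -3.648  (Akt7)
log2(8632/4215) = 1.034  (Smad4)
The largest magnitude belongs to Egr12.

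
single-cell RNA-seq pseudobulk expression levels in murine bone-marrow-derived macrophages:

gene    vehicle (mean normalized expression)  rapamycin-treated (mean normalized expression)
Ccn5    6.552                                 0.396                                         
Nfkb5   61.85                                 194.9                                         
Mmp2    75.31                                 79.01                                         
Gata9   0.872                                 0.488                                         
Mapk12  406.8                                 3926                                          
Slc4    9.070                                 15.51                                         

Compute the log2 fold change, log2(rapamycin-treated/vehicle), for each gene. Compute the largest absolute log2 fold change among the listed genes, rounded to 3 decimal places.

log2(0.396/6.552) = -4.048  (Ccn5)
log2(194.9/61.85) = 1.656  (Nfkb5)
log2(79.01/75.31) = 0.069  (Mmp2)
log2(0.488/0.872) = -0.837  (Gata9)
log2(3926/406.8) = 3.271  (Mapk12)
log2(15.51/9.070) = 0.774  (Slc4)
The largest magnitude belongs to Ccn5.

4.048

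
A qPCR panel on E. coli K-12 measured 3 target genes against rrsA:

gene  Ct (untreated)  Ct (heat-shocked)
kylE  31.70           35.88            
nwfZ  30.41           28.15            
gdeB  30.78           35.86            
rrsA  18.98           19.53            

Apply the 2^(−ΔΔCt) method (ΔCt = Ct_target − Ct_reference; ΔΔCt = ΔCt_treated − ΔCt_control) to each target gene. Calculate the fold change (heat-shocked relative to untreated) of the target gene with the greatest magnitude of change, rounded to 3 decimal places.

kylE: ΔΔCt = (35.88−19.53) − (31.70−18.98) = 16.35 − 12.72 = 3.63; fold change = 2^-3.63 = 0.081
nwfZ: ΔΔCt = (28.15−19.53) − (30.41−18.98) = 8.62 − 11.43 = -2.81; fold change = 2^2.81 = 7.013
gdeB: ΔΔCt = (35.86−19.53) − (30.78−18.98) = 16.33 − 11.80 = 4.53; fold change = 2^-4.53 = 0.043
gdeB has the largest |ΔΔCt| = 4.53.

0.043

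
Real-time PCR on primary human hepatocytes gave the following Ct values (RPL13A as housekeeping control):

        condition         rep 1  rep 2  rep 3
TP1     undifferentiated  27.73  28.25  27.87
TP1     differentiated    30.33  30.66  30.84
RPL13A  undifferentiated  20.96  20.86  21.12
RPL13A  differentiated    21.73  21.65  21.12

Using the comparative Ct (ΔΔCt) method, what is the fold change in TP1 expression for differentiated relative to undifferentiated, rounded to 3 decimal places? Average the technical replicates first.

Mean Ct: TP1 undifferentiated 27.950; TP1 differentiated 30.610; RPL13A undifferentiated 20.980; RPL13A differentiated 21.500
ΔCt(undifferentiated) = 27.950 − 20.980 = 6.970
ΔCt(differentiated) = 30.610 − 21.500 = 9.110
ΔΔCt = 9.110 − 6.970 = 2.140
Fold change = 2^(−2.140) = 0.2269

0.227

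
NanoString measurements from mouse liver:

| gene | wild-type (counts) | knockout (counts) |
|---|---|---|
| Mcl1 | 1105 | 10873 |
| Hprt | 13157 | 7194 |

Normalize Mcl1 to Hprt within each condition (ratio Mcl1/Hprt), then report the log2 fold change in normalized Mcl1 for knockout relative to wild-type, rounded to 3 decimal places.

Mcl1/Hprt (wild-type) = 1105 / 13157 = 0.083986
Mcl1/Hprt (knockout) = 10873 / 7194 = 1.5114
Fold change = 1.5114 / 0.083986 = 17.9959
log2(17.9959) = 4.1696

4.170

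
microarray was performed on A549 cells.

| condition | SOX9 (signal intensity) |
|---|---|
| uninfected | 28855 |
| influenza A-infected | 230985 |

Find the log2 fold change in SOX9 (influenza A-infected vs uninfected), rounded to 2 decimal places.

Fold change = 230985 / 28855 = 8.0050
log2(8.0050) = 3.001

3.00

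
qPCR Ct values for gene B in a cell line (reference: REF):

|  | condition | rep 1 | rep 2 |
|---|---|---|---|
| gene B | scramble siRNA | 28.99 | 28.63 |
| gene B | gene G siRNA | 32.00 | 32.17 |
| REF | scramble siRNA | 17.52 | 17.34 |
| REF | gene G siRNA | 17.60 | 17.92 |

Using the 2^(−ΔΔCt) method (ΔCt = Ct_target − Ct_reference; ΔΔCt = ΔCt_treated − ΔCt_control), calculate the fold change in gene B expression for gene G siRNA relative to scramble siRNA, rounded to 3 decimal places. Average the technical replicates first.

Mean Ct: gene B scramble siRNA 28.810; gene B gene G siRNA 32.085; REF scramble siRNA 17.430; REF gene G siRNA 17.760
ΔCt(scramble siRNA) = 28.810 − 17.430 = 11.380
ΔCt(gene G siRNA) = 32.085 − 17.760 = 14.325
ΔΔCt = 14.325 − 11.380 = 2.945
Fold change = 2^(−2.945) = 0.1299

0.130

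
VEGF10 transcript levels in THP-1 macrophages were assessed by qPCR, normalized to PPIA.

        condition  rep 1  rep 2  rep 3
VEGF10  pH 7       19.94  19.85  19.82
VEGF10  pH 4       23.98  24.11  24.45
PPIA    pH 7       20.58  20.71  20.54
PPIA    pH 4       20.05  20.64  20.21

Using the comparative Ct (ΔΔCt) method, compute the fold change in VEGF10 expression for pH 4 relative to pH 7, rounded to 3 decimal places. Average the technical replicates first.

0.041

Mean Ct: VEGF10 pH 7 19.870; VEGF10 pH 4 24.180; PPIA pH 7 20.610; PPIA pH 4 20.300
ΔCt(pH 7) = 19.870 − 20.610 = -0.740
ΔCt(pH 4) = 24.180 − 20.300 = 3.880
ΔΔCt = 3.880 − (-0.740) = 4.620
Fold change = 2^(−4.620) = 0.0407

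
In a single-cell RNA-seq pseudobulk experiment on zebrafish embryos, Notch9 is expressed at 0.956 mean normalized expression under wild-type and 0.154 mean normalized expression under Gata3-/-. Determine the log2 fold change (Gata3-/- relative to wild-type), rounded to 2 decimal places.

-2.63

Fold change = 0.154 / 0.956 = 0.1611
log2(0.1611) = -2.634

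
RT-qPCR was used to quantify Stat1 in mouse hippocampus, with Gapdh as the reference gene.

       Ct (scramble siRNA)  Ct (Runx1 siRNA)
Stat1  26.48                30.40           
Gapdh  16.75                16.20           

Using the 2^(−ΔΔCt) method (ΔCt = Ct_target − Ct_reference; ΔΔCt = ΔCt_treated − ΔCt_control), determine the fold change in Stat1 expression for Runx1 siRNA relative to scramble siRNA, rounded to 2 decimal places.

ΔCt(scramble siRNA) = 26.480 − 16.750 = 9.730
ΔCt(Runx1 siRNA) = 30.400 − 16.200 = 14.200
ΔΔCt = 14.200 − 9.730 = 4.470
Fold change = 2^(−4.470) = 0.045

0.05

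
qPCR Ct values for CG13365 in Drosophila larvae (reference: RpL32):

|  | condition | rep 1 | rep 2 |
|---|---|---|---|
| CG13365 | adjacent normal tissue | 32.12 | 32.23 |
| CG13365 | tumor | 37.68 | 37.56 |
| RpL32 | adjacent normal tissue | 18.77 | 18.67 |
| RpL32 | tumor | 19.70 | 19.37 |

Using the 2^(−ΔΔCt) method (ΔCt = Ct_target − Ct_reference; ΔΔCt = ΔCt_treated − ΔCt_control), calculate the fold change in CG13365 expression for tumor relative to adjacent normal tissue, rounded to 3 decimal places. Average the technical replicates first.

Mean Ct: CG13365 adjacent normal tissue 32.175; CG13365 tumor 37.620; RpL32 adjacent normal tissue 18.720; RpL32 tumor 19.535
ΔCt(adjacent normal tissue) = 32.175 − 18.720 = 13.455
ΔCt(tumor) = 37.620 − 19.535 = 18.085
ΔΔCt = 18.085 − 13.455 = 4.630
Fold change = 2^(−4.630) = 0.0404

0.040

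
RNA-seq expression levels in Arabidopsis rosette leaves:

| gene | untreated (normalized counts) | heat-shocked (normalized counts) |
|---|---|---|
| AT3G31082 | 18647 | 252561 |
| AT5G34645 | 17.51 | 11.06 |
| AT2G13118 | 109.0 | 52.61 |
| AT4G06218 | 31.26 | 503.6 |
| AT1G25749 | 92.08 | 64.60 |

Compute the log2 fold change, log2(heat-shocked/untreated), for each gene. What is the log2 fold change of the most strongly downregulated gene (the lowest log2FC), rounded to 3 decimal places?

-1.051

log2(252561/18647) = 3.760  (AT3G31082)
log2(11.06/17.51) = -0.663  (AT5G34645)
log2(52.61/109.0) = -1.051  (AT2G13118)
log2(503.6/31.26) = 4.010  (AT4G06218)
log2(64.60/92.08) = -0.511  (AT1G25749)
AT2G13118 is most strongly downregulated.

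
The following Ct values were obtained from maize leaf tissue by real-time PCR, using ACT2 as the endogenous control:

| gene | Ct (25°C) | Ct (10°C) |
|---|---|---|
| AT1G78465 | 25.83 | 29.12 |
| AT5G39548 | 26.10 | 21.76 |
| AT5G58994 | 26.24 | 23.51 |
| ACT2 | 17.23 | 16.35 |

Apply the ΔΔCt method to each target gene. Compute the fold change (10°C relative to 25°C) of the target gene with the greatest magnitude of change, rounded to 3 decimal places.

0.056

AT1G78465: ΔΔCt = (29.12−16.35) − (25.83−17.23) = 12.77 − 8.60 = 4.17; fold change = 2^-4.17 = 0.056
AT5G39548: ΔΔCt = (21.76−16.35) − (26.10−17.23) = 5.41 − 8.87 = -3.46; fold change = 2^3.46 = 11.004
AT5G58994: ΔΔCt = (23.51−16.35) − (26.24−17.23) = 7.16 − 9.01 = -1.85; fold change = 2^1.85 = 3.605
AT1G78465 has the largest |ΔΔCt| = 4.17.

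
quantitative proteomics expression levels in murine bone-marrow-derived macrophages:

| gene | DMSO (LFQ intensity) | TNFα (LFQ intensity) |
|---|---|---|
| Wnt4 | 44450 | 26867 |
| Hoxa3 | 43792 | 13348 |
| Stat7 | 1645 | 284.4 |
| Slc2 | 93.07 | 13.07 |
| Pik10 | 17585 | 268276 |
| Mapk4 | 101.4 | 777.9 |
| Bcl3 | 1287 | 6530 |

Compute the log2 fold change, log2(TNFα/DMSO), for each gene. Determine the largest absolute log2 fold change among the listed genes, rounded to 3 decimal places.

log2(26867/44450) = -0.726  (Wnt4)
log2(13348/43792) = -1.714  (Hoxa3)
log2(284.4/1645) = -2.532  (Stat7)
log2(13.07/93.07) = -2.832  (Slc2)
log2(268276/17585) = 3.931  (Pik10)
log2(777.9/101.4) = 2.940  (Mapk4)
log2(6530/1287) = 2.343  (Bcl3)
The largest magnitude belongs to Pik10.

3.931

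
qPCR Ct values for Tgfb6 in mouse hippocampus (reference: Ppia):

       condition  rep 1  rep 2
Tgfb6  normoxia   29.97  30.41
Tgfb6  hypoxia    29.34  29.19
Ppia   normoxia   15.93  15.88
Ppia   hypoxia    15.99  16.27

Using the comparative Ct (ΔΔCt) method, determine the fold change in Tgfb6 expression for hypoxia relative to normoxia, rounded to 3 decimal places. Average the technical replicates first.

2.219

Mean Ct: Tgfb6 normoxia 30.190; Tgfb6 hypoxia 29.265; Ppia normoxia 15.905; Ppia hypoxia 16.130
ΔCt(normoxia) = 30.190 − 15.905 = 14.285
ΔCt(hypoxia) = 29.265 − 16.130 = 13.135
ΔΔCt = 13.135 − 14.285 = -1.150
Fold change = 2^(−(-1.150)) = 2^1.150 = 2.2191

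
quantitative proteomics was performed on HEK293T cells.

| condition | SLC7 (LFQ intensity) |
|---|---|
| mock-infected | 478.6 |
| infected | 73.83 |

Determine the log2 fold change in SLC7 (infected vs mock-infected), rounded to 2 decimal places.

-2.70

Fold change = 73.83 / 478.6 = 0.1543
log2(0.1543) = -2.697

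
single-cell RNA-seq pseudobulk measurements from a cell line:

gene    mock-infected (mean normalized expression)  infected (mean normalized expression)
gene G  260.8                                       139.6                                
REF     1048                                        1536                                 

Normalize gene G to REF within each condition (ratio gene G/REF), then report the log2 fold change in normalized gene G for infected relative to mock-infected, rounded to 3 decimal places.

-1.453

gene G/REF (mock-infected) = 260.8 / 1048 = 0.24885
gene G/REF (infected) = 139.6 / 1536 = 0.090885
Fold change = 0.090885 / 0.24885 = 0.3652
log2(0.3652) = -1.4532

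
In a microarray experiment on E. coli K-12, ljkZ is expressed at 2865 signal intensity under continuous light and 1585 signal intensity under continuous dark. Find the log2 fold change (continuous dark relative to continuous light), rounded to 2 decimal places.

-0.85

Fold change = 1585 / 2865 = 0.5532
log2(0.5532) = -0.854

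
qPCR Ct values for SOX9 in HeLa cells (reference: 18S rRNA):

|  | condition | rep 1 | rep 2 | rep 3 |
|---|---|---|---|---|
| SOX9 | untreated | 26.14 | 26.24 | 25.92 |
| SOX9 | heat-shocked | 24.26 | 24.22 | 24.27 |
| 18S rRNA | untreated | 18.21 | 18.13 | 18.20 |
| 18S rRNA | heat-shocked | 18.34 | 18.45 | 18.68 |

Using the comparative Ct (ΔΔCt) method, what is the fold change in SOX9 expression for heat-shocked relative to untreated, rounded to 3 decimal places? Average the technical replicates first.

Mean Ct: SOX9 untreated 26.100; SOX9 heat-shocked 24.250; 18S rRNA untreated 18.180; 18S rRNA heat-shocked 18.490
ΔCt(untreated) = 26.100 − 18.180 = 7.920
ΔCt(heat-shocked) = 24.250 − 18.490 = 5.760
ΔΔCt = 5.760 − 7.920 = -2.160
Fold change = 2^(−(-2.160)) = 2^2.160 = 4.4691

4.469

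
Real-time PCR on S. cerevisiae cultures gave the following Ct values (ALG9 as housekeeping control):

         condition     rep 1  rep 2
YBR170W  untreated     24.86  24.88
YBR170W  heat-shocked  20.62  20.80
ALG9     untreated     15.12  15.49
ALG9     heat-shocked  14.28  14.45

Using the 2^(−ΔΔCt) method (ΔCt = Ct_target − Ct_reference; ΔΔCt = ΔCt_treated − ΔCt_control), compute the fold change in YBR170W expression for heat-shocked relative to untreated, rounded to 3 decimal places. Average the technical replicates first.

9.318

Mean Ct: YBR170W untreated 24.870; YBR170W heat-shocked 20.710; ALG9 untreated 15.305; ALG9 heat-shocked 14.365
ΔCt(untreated) = 24.870 − 15.305 = 9.565
ΔCt(heat-shocked) = 20.710 − 14.365 = 6.345
ΔΔCt = 6.345 − 9.565 = -3.220
Fold change = 2^(−(-3.220)) = 2^3.220 = 9.3179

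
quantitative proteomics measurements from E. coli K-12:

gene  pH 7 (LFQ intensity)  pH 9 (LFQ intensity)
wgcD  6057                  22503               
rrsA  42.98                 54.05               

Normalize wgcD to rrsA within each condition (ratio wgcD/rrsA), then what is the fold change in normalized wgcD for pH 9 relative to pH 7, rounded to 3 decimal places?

2.954

wgcD/rrsA (pH 7) = 6057 / 42.98 = 140.93
wgcD/rrsA (pH 9) = 22503 / 54.05 = 416.34
Fold change = 416.34 / 140.93 = 2.9543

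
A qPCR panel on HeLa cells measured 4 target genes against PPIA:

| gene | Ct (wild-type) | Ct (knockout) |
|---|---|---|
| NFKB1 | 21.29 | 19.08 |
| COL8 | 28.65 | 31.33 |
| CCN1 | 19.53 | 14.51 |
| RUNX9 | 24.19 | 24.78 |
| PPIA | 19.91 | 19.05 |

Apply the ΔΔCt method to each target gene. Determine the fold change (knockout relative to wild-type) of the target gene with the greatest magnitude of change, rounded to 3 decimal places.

NFKB1: ΔΔCt = (19.08−19.05) − (21.29−19.91) = 0.03 − 1.38 = -1.35; fold change = 2^1.35 = 2.549
COL8: ΔΔCt = (31.33−19.05) − (28.65−19.91) = 12.28 − 8.74 = 3.54; fold change = 2^-3.54 = 0.086
CCN1: ΔΔCt = (14.51−19.05) − (19.53−19.91) = -4.54 − (-0.38) = -4.16; fold change = 2^4.16 = 17.877
RUNX9: ΔΔCt = (24.78−19.05) − (24.19−19.91) = 5.73 − 4.28 = 1.45; fold change = 2^-1.45 = 0.366
CCN1 has the largest |ΔΔCt| = 4.16.

17.877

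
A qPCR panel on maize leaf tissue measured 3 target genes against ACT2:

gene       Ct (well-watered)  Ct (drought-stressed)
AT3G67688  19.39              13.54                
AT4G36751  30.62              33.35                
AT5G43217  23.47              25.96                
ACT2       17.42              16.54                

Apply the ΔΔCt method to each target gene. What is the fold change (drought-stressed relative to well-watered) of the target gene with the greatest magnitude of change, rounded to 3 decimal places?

31.341

AT3G67688: ΔΔCt = (13.54−16.54) − (19.39−17.42) = -3.00 − 1.97 = -4.97; fold change = 2^4.97 = 31.341
AT4G36751: ΔΔCt = (33.35−16.54) − (30.62−17.42) = 16.81 − 13.20 = 3.61; fold change = 2^-3.61 = 0.082
AT5G43217: ΔΔCt = (25.96−16.54) − (23.47−17.42) = 9.42 − 6.05 = 3.37; fold change = 2^-3.37 = 0.097
AT3G67688 has the largest |ΔΔCt| = 4.97.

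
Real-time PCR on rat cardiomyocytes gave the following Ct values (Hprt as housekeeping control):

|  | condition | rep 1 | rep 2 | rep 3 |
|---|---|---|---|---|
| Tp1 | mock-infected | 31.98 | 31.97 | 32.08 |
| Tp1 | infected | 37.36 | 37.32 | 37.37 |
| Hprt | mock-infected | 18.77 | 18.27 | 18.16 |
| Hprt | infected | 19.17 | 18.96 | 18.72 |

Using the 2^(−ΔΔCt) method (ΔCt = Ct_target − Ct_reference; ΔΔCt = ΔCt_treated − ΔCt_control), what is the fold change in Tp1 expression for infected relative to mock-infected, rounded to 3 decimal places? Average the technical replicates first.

Mean Ct: Tp1 mock-infected 32.010; Tp1 infected 37.350; Hprt mock-infected 18.400; Hprt infected 18.950
ΔCt(mock-infected) = 32.010 − 18.400 = 13.610
ΔCt(infected) = 37.350 − 18.950 = 18.400
ΔΔCt = 18.400 − 13.610 = 4.790
Fold change = 2^(−4.790) = 0.0361

0.036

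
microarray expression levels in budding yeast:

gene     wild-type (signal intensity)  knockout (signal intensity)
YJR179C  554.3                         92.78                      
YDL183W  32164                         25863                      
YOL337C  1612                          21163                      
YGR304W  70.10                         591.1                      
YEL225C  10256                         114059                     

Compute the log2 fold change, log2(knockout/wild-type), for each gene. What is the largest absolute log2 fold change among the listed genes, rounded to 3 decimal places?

log2(92.78/554.3) = -2.579  (YJR179C)
log2(25863/32164) = -0.315  (YDL183W)
log2(21163/1612) = 3.715  (YOL337C)
log2(591.1/70.10) = 3.076  (YGR304W)
log2(114059/10256) = 3.475  (YEL225C)
The largest magnitude belongs to YOL337C.

3.715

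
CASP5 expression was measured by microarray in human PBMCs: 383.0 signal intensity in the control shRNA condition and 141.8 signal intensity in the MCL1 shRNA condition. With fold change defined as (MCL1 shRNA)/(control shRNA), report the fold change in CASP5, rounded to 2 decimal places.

0.37

Fold change = 141.8 / 383.0 = 0.370
CASP5 is downregulated.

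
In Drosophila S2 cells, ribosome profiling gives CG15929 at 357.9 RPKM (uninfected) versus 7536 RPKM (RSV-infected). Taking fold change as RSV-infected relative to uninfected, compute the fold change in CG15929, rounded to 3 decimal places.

21.056

Fold change = 7536 / 357.9 = 21.0562
CG15929 is upregulated.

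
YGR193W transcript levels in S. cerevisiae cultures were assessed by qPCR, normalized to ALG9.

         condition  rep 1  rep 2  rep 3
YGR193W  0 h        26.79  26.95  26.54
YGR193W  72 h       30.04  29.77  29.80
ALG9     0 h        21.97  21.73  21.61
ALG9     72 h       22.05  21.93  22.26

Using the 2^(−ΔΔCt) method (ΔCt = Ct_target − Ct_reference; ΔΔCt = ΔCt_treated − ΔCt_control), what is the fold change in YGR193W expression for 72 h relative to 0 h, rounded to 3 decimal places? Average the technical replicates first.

Mean Ct: YGR193W 0 h 26.760; YGR193W 72 h 29.870; ALG9 0 h 21.770; ALG9 72 h 22.080
ΔCt(0 h) = 26.760 − 21.770 = 4.990
ΔCt(72 h) = 29.870 − 22.080 = 7.790
ΔΔCt = 7.790 − 4.990 = 2.800
Fold change = 2^(−2.800) = 0.1436

0.144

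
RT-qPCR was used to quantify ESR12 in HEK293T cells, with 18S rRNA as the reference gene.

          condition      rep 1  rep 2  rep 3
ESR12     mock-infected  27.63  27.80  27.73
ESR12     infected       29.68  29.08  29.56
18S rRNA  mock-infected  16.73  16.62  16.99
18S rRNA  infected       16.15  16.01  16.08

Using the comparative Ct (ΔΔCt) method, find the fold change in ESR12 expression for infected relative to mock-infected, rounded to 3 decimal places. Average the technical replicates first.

0.187

Mean Ct: ESR12 mock-infected 27.720; ESR12 infected 29.440; 18S rRNA mock-infected 16.780; 18S rRNA infected 16.080
ΔCt(mock-infected) = 27.720 − 16.780 = 10.940
ΔCt(infected) = 29.440 − 16.080 = 13.360
ΔΔCt = 13.360 − 10.940 = 2.420
Fold change = 2^(−2.420) = 0.1869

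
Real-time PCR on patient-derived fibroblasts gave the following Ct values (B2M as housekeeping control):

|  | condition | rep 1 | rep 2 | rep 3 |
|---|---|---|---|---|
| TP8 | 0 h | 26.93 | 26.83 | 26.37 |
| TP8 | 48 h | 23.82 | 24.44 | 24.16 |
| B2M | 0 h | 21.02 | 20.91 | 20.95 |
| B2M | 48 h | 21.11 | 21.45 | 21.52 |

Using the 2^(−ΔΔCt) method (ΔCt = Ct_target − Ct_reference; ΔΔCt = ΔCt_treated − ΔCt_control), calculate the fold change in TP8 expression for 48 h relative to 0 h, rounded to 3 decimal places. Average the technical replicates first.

Mean Ct: TP8 0 h 26.710; TP8 48 h 24.140; B2M 0 h 20.960; B2M 48 h 21.360
ΔCt(0 h) = 26.710 − 20.960 = 5.750
ΔCt(48 h) = 24.140 − 21.360 = 2.780
ΔΔCt = 2.780 − 5.750 = -2.970
Fold change = 2^(−(-2.970)) = 2^2.970 = 7.8354

7.835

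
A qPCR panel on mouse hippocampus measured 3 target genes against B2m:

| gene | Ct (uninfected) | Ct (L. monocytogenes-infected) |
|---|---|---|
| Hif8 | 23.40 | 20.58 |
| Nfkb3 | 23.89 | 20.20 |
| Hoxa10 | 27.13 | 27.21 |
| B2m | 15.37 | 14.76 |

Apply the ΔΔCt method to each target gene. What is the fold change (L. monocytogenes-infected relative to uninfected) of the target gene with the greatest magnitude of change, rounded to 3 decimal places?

Hif8: ΔΔCt = (20.58−14.76) − (23.40−15.37) = 5.82 − 8.03 = -2.21; fold change = 2^2.21 = 4.627
Nfkb3: ΔΔCt = (20.20−14.76) − (23.89−15.37) = 5.44 − 8.52 = -3.08; fold change = 2^3.08 = 8.456
Hoxa10: ΔΔCt = (27.21−14.76) − (27.13−15.37) = 12.45 − 11.76 = 0.69; fold change = 2^-0.69 = 0.620
Nfkb3 has the largest |ΔΔCt| = 3.08.

8.456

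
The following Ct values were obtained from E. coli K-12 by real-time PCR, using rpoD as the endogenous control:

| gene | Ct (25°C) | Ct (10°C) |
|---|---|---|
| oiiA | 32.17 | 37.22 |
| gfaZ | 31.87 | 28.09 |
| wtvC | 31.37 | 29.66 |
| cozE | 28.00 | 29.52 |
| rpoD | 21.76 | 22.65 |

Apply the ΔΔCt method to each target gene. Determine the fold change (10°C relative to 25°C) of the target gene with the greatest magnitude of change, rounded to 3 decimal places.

oiiA: ΔΔCt = (37.22−22.65) − (32.17−21.76) = 14.57 − 10.41 = 4.16; fold change = 2^-4.16 = 0.056
gfaZ: ΔΔCt = (28.09−22.65) − (31.87−21.76) = 5.44 − 10.11 = -4.67; fold change = 2^4.67 = 25.457
wtvC: ΔΔCt = (29.66−22.65) − (31.37−21.76) = 7.01 − 9.61 = -2.60; fold change = 2^2.60 = 6.063
cozE: ΔΔCt = (29.52−22.65) − (28.00−21.76) = 6.87 − 6.24 = 0.63; fold change = 2^-0.63 = 0.646
gfaZ has the largest |ΔΔCt| = 4.67.

25.457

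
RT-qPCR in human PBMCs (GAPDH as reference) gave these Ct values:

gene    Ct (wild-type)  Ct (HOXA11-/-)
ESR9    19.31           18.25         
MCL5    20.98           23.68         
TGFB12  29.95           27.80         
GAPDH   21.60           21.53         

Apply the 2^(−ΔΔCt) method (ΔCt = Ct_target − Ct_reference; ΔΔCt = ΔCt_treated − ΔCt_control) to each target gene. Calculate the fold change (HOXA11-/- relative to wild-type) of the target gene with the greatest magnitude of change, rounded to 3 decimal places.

ESR9: ΔΔCt = (18.25−21.53) − (19.31−21.60) = -3.28 − (-2.29) = -0.99; fold change = 2^0.99 = 1.986
MCL5: ΔΔCt = (23.68−21.53) − (20.98−21.60) = 2.15 − (-0.62) = 2.77; fold change = 2^-2.77 = 0.147
TGFB12: ΔΔCt = (27.80−21.53) − (29.95−21.60) = 6.27 − 8.35 = -2.08; fold change = 2^2.08 = 4.228
MCL5 has the largest |ΔΔCt| = 2.77.

0.147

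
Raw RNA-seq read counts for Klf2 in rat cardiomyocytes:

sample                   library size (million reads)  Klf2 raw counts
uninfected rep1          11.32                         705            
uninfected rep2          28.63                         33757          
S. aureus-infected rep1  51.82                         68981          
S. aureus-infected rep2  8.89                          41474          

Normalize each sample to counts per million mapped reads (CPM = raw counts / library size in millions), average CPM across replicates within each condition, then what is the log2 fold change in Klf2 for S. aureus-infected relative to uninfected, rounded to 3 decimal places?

2.272

CPM(uninfected rep1) = 705 / 11.32 = 62.2792
CPM(uninfected rep2) = 33757 / 28.63 = 1179.0779
CPM(S. aureus-infected rep1) = 68981 / 51.82 = 1331.1656
CPM(S. aureus-infected rep2) = 41474 / 8.89 = 4665.2418
mean CPM(uninfected) = 620.6785; mean CPM(S. aureus-infected) = 2998.2037
Fold change = 2998.2037 / 620.6785 = 4.83053
log2(4.83053) = 2.2722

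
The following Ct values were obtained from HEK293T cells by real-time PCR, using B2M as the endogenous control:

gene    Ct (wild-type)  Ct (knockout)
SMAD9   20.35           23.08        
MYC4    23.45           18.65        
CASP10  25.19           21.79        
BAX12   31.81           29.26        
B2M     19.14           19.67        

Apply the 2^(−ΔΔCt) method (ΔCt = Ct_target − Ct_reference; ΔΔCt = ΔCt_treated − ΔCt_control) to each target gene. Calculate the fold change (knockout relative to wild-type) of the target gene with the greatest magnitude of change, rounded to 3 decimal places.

40.224

SMAD9: ΔΔCt = (23.08−19.67) − (20.35−19.14) = 3.41 − 1.21 = 2.20; fold change = 2^-2.20 = 0.218
MYC4: ΔΔCt = (18.65−19.67) − (23.45−19.14) = -1.02 − 4.31 = -5.33; fold change = 2^5.33 = 40.224
CASP10: ΔΔCt = (21.79−19.67) − (25.19−19.14) = 2.12 − 6.05 = -3.93; fold change = 2^3.93 = 15.242
BAX12: ΔΔCt = (29.26−19.67) − (31.81−19.14) = 9.59 − 12.67 = -3.08; fold change = 2^3.08 = 8.456
MYC4 has the largest |ΔΔCt| = 5.33.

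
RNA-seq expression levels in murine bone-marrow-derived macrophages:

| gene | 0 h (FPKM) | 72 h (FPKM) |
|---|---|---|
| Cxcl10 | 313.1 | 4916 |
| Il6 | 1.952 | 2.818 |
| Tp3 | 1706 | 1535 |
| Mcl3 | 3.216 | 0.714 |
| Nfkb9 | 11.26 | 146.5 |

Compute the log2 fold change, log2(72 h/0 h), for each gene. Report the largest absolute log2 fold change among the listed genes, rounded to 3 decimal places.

3.973

log2(4916/313.1) = 3.973  (Cxcl10)
log2(2.818/1.952) = 0.530  (Il6)
log2(1535/1706) = -0.152  (Tp3)
log2(0.714/3.216) = -2.171  (Mcl3)
log2(146.5/11.26) = 3.702  (Nfkb9)
The largest magnitude belongs to Cxcl10.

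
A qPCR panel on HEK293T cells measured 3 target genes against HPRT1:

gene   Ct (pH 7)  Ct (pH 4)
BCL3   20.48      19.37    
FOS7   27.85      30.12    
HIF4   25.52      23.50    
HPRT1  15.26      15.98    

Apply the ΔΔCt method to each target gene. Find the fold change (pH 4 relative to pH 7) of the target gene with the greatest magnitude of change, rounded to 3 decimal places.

BCL3: ΔΔCt = (19.37−15.98) − (20.48−15.26) = 3.39 − 5.22 = -1.83; fold change = 2^1.83 = 3.555
FOS7: ΔΔCt = (30.12−15.98) − (27.85−15.26) = 14.14 − 12.59 = 1.55; fold change = 2^-1.55 = 0.342
HIF4: ΔΔCt = (23.50−15.98) − (25.52−15.26) = 7.52 − 10.26 = -2.74; fold change = 2^2.74 = 6.681
HIF4 has the largest |ΔΔCt| = 2.74.

6.681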